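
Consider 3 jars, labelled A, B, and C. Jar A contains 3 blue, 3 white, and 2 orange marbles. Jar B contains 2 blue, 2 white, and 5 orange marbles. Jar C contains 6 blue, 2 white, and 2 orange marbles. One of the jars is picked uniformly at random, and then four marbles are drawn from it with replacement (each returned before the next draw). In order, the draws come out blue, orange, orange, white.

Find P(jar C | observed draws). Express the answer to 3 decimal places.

The likelihood of the observed sequence under each hypothesis: P(data | jar A) = (3/8)(2/8)(2/8)(3/8) = 0.0087891; P(data | jar B) = (2/9)(5/9)(5/9)(2/9) = 0.015242; P(data | jar C) = (6/10)(2/10)(2/10)(2/10) = 0.0048.
Weighting by the prior gives 1/3 · 0.0087891 = 0.0029297, 1/3 · 0.015242 = 0.0050805, 1/3 · 0.0048 = 0.0016; these sum to 0.0096102.
So P(jar C | data) = (0.0016) / (0.0096102) = 0.16649.

0.166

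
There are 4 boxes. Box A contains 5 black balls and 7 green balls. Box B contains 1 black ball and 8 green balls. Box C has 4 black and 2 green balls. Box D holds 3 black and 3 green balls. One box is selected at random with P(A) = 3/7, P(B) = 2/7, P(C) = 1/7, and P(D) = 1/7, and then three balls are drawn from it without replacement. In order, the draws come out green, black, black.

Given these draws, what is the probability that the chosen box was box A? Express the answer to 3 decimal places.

0.476

The likelihood of the observed sequence under each hypothesis: P(data | box A) = (7/12)(5/11)(4/10) = 7/66; P(data | box B) = (8/9)(1/8)(0/7) = 0; P(data | box C) = (2/6)(4/5)(3/4) = 1/5; P(data | box D) = (3/6)(3/5)(2/4) = 3/20.
Multiplying each by its prior: 3/7 · 7/66 = 1/22, 2/7 · 0 = 0, 1/7 · 1/5 = 1/35, 1/7 · 3/20 = 3/140; these sum to 21/220.
Hence P(box A | data) = (1/22) / (21/220) = 10/21.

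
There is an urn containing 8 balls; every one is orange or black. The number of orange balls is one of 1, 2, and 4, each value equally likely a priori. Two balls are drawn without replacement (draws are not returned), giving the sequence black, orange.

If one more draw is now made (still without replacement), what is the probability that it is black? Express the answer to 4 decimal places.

Compute the likelihood of the observed sequence for each case: P(data | r = 1) = (7/8)(1/7) = 1/8; P(data | r = 2) = (6/8)(2/7) = 3/14; P(data | r = 4) = (4/8)(4/7) = 2/7.
Weighting by the prior gives 1/3 · 1/8 = 1/24, 1/3 · 3/14 = 1/14, 1/3 · 2/7 = 2/21; summing to 5/24.
The posterior is then P(r = 1 | data) = 1/5, P(r = 2 | data) = 12/35, P(r = 4 | data) = 16/35.
The predictive probability is P(black next | data) = (1)(1/5) + (5/6)(12/35) + (1/2)(16/35) = 5/7.

0.7143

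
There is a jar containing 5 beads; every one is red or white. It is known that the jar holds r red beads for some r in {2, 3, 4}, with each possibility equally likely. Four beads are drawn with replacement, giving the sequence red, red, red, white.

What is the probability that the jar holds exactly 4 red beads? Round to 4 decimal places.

For each hypothesis, P(data | H) works out to: P(data | r = 2) = (2/5)(2/5)(2/5)(3/5) = 0.0384; P(data | r = 3) = (3/5)(3/5)(3/5)(2/5) = 0.0864; P(data | r = 4) = (4/5)(4/5)(4/5)(1/5) = 0.1024.
Multiplying each by its prior: 1/3 · 0.0384 = 0.0128, 1/3 · 0.0864 = 0.0288, 1/3 · 0.1024 = 0.034133; summing to 0.075733.
So P(r = 4 | data) = (0.034133) / (0.075733) = 0.4507.

0.4507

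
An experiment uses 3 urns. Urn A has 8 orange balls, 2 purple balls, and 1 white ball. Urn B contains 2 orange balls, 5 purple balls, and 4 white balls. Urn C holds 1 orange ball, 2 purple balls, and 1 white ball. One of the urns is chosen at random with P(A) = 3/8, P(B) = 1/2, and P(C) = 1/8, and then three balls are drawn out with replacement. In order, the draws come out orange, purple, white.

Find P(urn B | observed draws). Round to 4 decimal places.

0.6410

Compute the likelihood of the observed sequence for each case: P(data | urn A) = (8/11)(2/11)(1/11) = 0.012021; P(data | urn B) = (2/11)(5/11)(4/11) = 0.030053; P(data | urn C) = (1/4)(2/4)(1/4) = 0.03125.
Weighting by the prior gives 3/8 · 0.012021 = 0.0045079, 1/2 · 0.030053 = 0.015026, 1/8 · 0.03125 = 0.0039062; with total 0.02344.
Therefore the posterior P(urn B | data) = (0.015026) / (0.02344) = 0.64104.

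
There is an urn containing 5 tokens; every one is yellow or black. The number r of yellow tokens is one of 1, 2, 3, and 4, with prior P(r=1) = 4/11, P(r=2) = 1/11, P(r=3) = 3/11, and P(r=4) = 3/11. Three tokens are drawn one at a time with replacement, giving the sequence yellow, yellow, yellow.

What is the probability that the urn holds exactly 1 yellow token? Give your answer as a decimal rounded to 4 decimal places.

0.0140

Compute the likelihood of the observed sequence for each case: P(data | r = 1) = (1/5)(1/5)(1/5) = 0.008; P(data | r = 2) = (2/5)(2/5)(2/5) = 0.064; P(data | r = 3) = (3/5)(3/5)(3/5) = 0.216; P(data | r = 4) = (4/5)(4/5)(4/5) = 0.512.
Multiplying each by its prior: 4/11 · 0.008 = 0.0029091, 1/11 · 0.064 = 0.0058182, 3/11 · 0.216 = 0.058909, 3/11 · 0.512 = 0.13964; summing to 0.20727.
Therefore the posterior P(r = 1 | data) = (0.0029091) / (0.20727) = 0.014035.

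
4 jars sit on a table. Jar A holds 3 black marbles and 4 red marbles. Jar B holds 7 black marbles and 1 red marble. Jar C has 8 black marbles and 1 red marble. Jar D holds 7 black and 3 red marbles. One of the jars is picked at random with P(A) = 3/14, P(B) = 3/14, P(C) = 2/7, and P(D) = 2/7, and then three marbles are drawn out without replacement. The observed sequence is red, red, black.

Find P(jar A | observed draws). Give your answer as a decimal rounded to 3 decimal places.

0.688

The likelihood of the observed sequence under each hypothesis: P(data | jar A) = (4/7)(3/6)(3/5) = 0.17143; P(data | jar B) = (1/8)(0/7) = 0; P(data | jar C) = (1/9)(0/8) = 0; P(data | jar D) = (3/10)(2/9)(7/8) = 0.058333.
The prior-weighted likelihoods are 3/14 · 0.17143 = 0.036735, 3/14 · 0 = 0, 2/7 · 0 = 0, 2/7 · 0.058333 = 0.016667; summing to 0.053401.
Therefore the posterior P(jar A | data) = (0.036735) / (0.053401) = 0.6879.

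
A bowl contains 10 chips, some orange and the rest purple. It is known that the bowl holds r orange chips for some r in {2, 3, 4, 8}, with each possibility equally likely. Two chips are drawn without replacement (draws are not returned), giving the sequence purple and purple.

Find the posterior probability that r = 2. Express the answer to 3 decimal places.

0.431

For each hypothesis, P(data | H) works out to: P(data | r = 2) = (8/10)(7/9) = 28/45; P(data | r = 3) = (7/10)(6/9) = 7/15; P(data | r = 4) = (6/10)(5/9) = 1/3; P(data | r = 8) = (2/10)(1/9) = 1/45.
Weighting by the prior gives 1/4 · 28/45 = 7/45, 1/4 · 7/15 = 7/60, 1/4 · 1/3 = 1/12, 1/4 · 1/45 = 1/180; with total 13/36.
By Bayes' rule, P(r = 2 | data) = (7/45) / (13/36) = 28/65.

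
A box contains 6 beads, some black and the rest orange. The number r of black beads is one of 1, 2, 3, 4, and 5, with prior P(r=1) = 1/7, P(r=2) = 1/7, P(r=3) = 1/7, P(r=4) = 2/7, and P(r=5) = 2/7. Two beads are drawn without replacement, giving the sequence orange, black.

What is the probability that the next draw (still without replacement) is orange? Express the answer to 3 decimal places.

0.406

Under each hypothesis, the probability of the observed sequence is: P(data | r = 1) = (5/6)(1/5) = 1/6; P(data | r = 2) = (4/6)(2/5) = 4/15; P(data | r = 3) = (3/6)(3/5) = 3/10; P(data | r = 4) = (2/6)(4/5) = 4/15; P(data | r = 5) = (1/6)(5/5) = 1/6.
Weighting by the prior gives 1/7 · 1/6 = 1/42, 1/7 · 4/15 = 4/105, 1/7 · 3/10 = 3/70, 2/7 · 4/15 = 8/105, 2/7 · 1/6 = 1/21; these sum to 8/35.
Dividing through by the total gives posterior P(r = 1 | data) = 5/48, P(r = 2 | data) = 1/6, P(r = 3 | data) = 3/16, P(r = 4 | data) = 1/3, P(r = 5 | data) = 5/24.
So P(orange next | data) = Σ P(orange next | H) P(H | data) = (1)(5/48) + (3/4)(1/6) + (1/2)(3/16) + (1/4)(1/3) + (0)(5/24) = 13/32.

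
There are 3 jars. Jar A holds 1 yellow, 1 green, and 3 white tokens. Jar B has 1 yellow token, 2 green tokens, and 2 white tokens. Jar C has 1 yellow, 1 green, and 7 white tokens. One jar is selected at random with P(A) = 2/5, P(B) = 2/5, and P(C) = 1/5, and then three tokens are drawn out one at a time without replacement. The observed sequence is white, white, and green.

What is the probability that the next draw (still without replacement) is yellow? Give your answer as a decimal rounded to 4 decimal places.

0.4333

The likelihood of the observed sequence under each hypothesis: P(data | jar A) = (3/5)(2/4)(1/3) = 1/10; P(data | jar B) = (2/5)(1/4)(2/3) = 1/15; P(data | jar C) = (7/9)(6/8)(1/7) = 1/12.
Multiplying each by its prior: 2/5 · 1/10 = 1/25, 2/5 · 1/15 = 2/75, 1/5 · 1/12 = 1/60; summing to 1/12.
Normalising, the posterior is P(jar A | data) = 12/25, P(jar B | data) = 8/25, P(jar C | data) = 1/5.
The predictive probability is P(yellow next | data) = (1/2)(12/25) + (1/2)(8/25) + (1/6)(1/5) = 13/30.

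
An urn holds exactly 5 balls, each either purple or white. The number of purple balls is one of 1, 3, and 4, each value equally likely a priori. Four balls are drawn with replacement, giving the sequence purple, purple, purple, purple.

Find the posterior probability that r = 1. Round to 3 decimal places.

0.003

The likelihood of the observed sequence under each hypothesis: P(data | r = 1) = (1/5)(1/5)(1/5)(1/5) = 0.0016; P(data | r = 3) = (3/5)(3/5)(3/5)(3/5) = 0.1296; P(data | r = 4) = (4/5)(4/5)(4/5)(4/5) = 0.4096.
The prior-weighted likelihoods are 1/3 · 0.0016 = 0.00053333, 1/3 · 0.1296 = 0.0432, 1/3 · 0.4096 = 0.13653; with total 0.18027.
So P(r = 1 | data) = (0.00053333) / (0.18027) = 0.0029586.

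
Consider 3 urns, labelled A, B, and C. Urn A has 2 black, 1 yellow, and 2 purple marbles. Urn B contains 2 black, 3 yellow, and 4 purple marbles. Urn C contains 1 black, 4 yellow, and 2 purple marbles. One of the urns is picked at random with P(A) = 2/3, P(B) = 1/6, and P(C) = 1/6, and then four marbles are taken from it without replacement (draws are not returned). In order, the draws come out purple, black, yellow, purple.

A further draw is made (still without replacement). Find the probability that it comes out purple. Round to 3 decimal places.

0.057

The likelihood of the observed sequence under each hypothesis: P(data | urn A) = (2/5)(2/4)(1/3)(1/2) = 1/30; P(data | urn B) = (4/9)(2/8)(3/7)(3/6) = 1/42; P(data | urn C) = (2/7)(1/6)(4/5)(1/4) = 1/105.
The prior-weighted likelihoods are 2/3 · 1/30 = 1/45, 1/6 · 1/42 = 1/252, 1/6 · 1/105 = 1/630; summing to 1/36.
Normalising, the posterior is P(urn A | data) = 4/5, P(urn B | data) = 1/7, P(urn C | data) = 2/35.
Averaging over the posterior, P(purple next | data) = (0)(4/5) + (2/5)(1/7) + (0)(2/35) = 2/35.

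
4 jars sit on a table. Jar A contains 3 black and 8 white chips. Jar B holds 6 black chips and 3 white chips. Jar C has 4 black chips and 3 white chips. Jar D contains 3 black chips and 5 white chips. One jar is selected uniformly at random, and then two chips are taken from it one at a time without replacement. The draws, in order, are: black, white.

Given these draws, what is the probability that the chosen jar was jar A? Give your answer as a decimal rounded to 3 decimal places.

Under each hypothesis, the probability of the observed sequence is: P(data | jar A) = (3/11)(8/10) = 0.21818; P(data | jar B) = (6/9)(3/8) = 0.25; P(data | jar C) = (4/7)(3/6) = 0.28571; P(data | jar D) = (3/8)(5/7) = 0.26786.
The prior-weighted likelihoods are 1/4 · 0.21818 = 0.054545, 1/4 · 0.25 = 0.0625, 1/4 · 0.28571 = 0.071429, 1/4 · 0.26786 = 0.066964; with total 0.25544.
Therefore the posterior P(jar A | data) = (0.054545) / (0.25544) = 0.21354.

0.214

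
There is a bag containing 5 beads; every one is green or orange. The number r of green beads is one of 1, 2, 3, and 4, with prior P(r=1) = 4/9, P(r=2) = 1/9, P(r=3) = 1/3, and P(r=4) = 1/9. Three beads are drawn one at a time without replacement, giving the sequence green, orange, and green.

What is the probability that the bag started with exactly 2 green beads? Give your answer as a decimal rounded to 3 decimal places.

0.111

Under each hypothesis, the probability of the observed sequence is: P(data | r = 1) = (1/5)(4/4)(0/3) = 0; P(data | r = 2) = (2/5)(3/4)(1/3) = 1/10; P(data | r = 3) = (3/5)(2/4)(2/3) = 1/5; P(data | r = 4) = (4/5)(1/4)(3/3) = 1/5.
Weighting by the prior gives 4/9 · 0 = 0, 1/9 · 1/10 = 1/90, 1/3 · 1/5 = 1/15, 1/9 · 1/5 = 1/45; these sum to 1/10.
So P(r = 2 | data) = (1/90) / (1/10) = 1/9.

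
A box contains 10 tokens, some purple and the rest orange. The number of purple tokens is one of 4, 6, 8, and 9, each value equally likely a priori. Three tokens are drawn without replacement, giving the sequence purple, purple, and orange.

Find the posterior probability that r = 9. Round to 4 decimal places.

The likelihood of the observed sequence under each hypothesis: P(data | r = 4) = (4/10)(3/9)(6/8) = 1/10; P(data | r = 6) = (6/10)(5/9)(4/8) = 1/6; P(data | r = 8) = (8/10)(7/9)(2/8) = 7/45; P(data | r = 9) = (9/10)(8/9)(1/8) = 1/10.
The prior-weighted likelihoods are 1/4 · 1/10 = 1/40, 1/4 · 1/6 = 1/24, 1/4 · 7/45 = 7/180, 1/4 · 1/10 = 1/40; these sum to 47/360.
By Bayes' rule, P(r = 9 | data) = (1/40) / (47/360) = 9/47.

0.1915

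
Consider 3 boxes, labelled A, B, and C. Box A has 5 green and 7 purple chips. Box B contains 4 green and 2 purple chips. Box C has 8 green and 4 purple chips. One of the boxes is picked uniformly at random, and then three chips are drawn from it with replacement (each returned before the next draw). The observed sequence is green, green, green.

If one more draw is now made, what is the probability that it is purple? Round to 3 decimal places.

0.361

The likelihood of the observed sequence under each hypothesis: P(data | box A) = (5/12)(5/12)(5/12) = 0.072338; P(data | box B) = (4/6)(4/6)(4/6) = 0.2963; P(data | box C) = (8/12)(8/12)(8/12) = 0.2963.
The prior-weighted likelihoods are 1/3 · 0.072338 = 0.024113, 1/3 · 0.2963 = 0.098765, 1/3 · 0.2963 = 0.098765; with total 0.22164.
Dividing through by the total gives posterior P(box A | data) = 0.10879, P(box B | data) = 0.4456, P(box C | data) = 0.4456.
Averaging over the posterior, P(purple next | data) = (7/12)(0.10879) + (1/3)(0.4456) + (1/3)(0.4456) = 0.36053.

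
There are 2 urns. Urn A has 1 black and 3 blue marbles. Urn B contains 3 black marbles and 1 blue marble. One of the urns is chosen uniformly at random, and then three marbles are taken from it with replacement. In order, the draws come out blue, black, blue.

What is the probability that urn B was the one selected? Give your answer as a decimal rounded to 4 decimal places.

0.2500

For each hypothesis, P(data | H) works out to: P(data | urn A) = (3/4)(1/4)(3/4) = 9/64; P(data | urn B) = (1/4)(3/4)(1/4) = 3/64.
The prior-weighted likelihoods are 1/2 · 9/64 = 9/128, 1/2 · 3/64 = 3/128; with total 3/32.
By Bayes' rule, P(urn B | data) = (3/128) / (3/32) = 1/4.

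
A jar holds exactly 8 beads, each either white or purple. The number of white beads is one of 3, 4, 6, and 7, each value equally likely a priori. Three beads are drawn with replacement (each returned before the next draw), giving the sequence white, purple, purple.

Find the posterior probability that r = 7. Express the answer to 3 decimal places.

Under each hypothesis, the probability of the observed sequence is: P(data | r = 3) = (3/8)(5/8)(5/8) = 0.14648; P(data | r = 4) = (4/8)(4/8)(4/8) = 0.125; P(data | r = 6) = (6/8)(2/8)(2/8) = 0.046875; P(data | r = 7) = (7/8)(1/8)(1/8) = 0.013672.
Multiplying each by its prior: 1/4 · 0.14648 = 0.036621, 1/4 · 0.125 = 0.03125, 1/4 · 0.046875 = 0.011719, 1/4 · 0.013672 = 0.003418; these sum to 0.083008.
Therefore the posterior P(r = 7 | data) = (0.003418) / (0.083008) = 0.041176.

0.041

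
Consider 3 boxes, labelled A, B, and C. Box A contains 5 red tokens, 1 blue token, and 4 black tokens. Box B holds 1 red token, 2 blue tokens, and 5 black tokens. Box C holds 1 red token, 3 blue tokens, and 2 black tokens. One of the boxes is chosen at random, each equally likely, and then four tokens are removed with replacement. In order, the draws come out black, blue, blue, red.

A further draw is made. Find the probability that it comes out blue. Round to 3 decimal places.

0.403

For each hypothesis, P(data | H) works out to: P(data | box A) = (4/10)(1/10)(1/10)(5/10) = 0.002; P(data | box B) = (5/8)(2/8)(2/8)(1/8) = 0.0048828; P(data | box C) = (2/6)(3/6)(3/6)(1/6) = 0.013889.
Multiplying each by its prior: 1/3 · 0.002 = 0.00066667, 1/3 · 0.0048828 = 0.0016276, 1/3 · 0.013889 = 0.0046296; summing to 0.0069239.
Normalising, the posterior is P(box A | data) = 0.096285, P(box B | data) = 0.23507, P(box C | data) = 0.66864.
The predictive probability is P(blue next | data) = (1/10)(0.096285) + (1/4)(0.23507) + (1/2)(0.66864) = 0.40272.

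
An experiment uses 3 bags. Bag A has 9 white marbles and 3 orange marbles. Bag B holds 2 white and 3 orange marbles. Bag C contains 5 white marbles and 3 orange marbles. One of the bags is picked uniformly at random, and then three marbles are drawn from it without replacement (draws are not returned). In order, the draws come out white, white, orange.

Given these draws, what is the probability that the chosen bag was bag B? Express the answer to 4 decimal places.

0.2261

The likelihood of the observed sequence under each hypothesis: P(data | bag A) = (9/12)(8/11)(3/10) = 0.16364; P(data | bag B) = (2/5)(1/4)(3/3) = 0.1; P(data | bag C) = (5/8)(4/7)(3/6) = 0.17857.
Multiplying each by its prior: 1/3 · 0.16364 = 0.054545, 1/3 · 0.1 = 0.033333, 1/3 · 0.17857 = 0.059524; these sum to 0.1474.
So P(bag B | data) = (0.033333) / (0.1474) = 0.22614.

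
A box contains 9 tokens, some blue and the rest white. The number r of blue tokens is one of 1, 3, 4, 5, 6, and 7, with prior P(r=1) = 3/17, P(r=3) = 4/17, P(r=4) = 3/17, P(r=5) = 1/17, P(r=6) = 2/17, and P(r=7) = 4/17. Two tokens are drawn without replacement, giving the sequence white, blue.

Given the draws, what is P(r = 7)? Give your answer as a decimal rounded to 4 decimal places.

0.2090

Compute the likelihood of the observed sequence for each case: P(data | r = 1) = (8/9)(1/8) = 1/9; P(data | r = 3) = (6/9)(3/8) = 1/4; P(data | r = 4) = (5/9)(4/8) = 5/18; P(data | r = 5) = (4/9)(5/8) = 5/18; P(data | r = 6) = (3/9)(6/8) = 1/4; P(data | r = 7) = (2/9)(7/8) = 7/36.
The prior-weighted likelihoods are 3/17 · 1/9 = 1/51, 4/17 · 1/4 = 1/17, 3/17 · 5/18 = 5/102, 1/17 · 5/18 = 5/306, 2/17 · 1/4 = 1/34, 4/17 · 7/36 = 7/153; summing to 67/306.
Therefore the posterior P(r = 7 | data) = (7/153) / (67/306) = 14/67.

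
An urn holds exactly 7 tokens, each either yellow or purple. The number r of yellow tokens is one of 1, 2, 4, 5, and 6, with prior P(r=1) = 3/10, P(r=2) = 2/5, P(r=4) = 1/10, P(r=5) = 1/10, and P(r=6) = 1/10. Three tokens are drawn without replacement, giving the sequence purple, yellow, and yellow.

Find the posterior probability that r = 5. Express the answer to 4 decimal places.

Under each hypothesis, the probability of the observed sequence is: P(data | r = 1) = (6/7)(1/6)(0/5) = 0; P(data | r = 2) = (5/7)(2/6)(1/5) = 0.047619; P(data | r = 4) = (3/7)(4/6)(3/5) = 0.17143; P(data | r = 5) = (2/7)(5/6)(4/5) = 0.19048; P(data | r = 6) = (1/7)(6/6)(5/5) = 0.14286.
Weighting by the prior gives 3/10 · 0 = 0, 2/5 · 0.047619 = 0.019048, 1/10 · 0.17143 = 0.017143, 1/10 · 0.19048 = 0.019048, 1/10 · 0.14286 = 0.014286; summing to 0.069524.
Therefore the posterior P(r = 5 | data) = (0.019048) / (0.069524) = 0.27397.

0.2740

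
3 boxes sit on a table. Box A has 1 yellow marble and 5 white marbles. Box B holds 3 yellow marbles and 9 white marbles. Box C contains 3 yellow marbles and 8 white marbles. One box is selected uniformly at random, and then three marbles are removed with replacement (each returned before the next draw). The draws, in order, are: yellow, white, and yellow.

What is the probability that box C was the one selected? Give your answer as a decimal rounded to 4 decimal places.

For each hypothesis, P(data | H) works out to: P(data | box A) = (1/6)(5/6)(1/6) = 0.023148; P(data | box B) = (3/12)(9/12)(3/12) = 0.046875; P(data | box C) = (3/11)(8/11)(3/11) = 0.054095.
The prior-weighted likelihoods are 1/3 · 0.023148 = 0.007716, 1/3 · 0.046875 = 0.015625, 1/3 · 0.054095 = 0.018032; these sum to 0.041373.
By Bayes' rule, P(box C | data) = (0.018032) / (0.041373) = 0.43583.

0.4358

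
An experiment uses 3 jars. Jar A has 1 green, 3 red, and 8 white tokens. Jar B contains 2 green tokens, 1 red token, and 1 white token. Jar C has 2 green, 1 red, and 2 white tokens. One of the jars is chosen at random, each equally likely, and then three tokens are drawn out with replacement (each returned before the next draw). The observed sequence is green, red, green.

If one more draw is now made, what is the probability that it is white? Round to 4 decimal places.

Under each hypothesis, the probability of the observed sequence is: P(data | jar A) = (1/12)(3/12)(1/12) = 0.0017361; P(data | jar B) = (2/4)(1/4)(2/4) = 0.0625; P(data | jar C) = (2/5)(1/5)(2/5) = 0.032.
Multiplying each by its prior: 1/3 · 0.0017361 = 0.0005787, 1/3 · 0.0625 = 0.020833, 1/3 · 0.032 = 0.010667; summing to 0.032079.
The posterior is then P(jar A | data) = 0.01804, P(jar B | data) = 0.64944, P(jar C | data) = 0.33252.
Averaging over the posterior, P(white next | data) = (2/3)(0.01804) + (1/4)(0.64944) + (2/5)(0.33252) = 0.30739.

0.3074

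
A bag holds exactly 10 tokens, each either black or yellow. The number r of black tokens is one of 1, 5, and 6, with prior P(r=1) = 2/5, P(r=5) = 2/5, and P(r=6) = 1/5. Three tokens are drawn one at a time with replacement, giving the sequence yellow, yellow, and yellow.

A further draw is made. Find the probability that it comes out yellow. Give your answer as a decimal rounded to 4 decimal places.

Compute the likelihood of the observed sequence for each case: P(data | r = 1) = (9/10)(9/10)(9/10) = 0.729; P(data | r = 5) = (5/10)(5/10)(5/10) = 0.125; P(data | r = 6) = (4/10)(4/10)(4/10) = 0.064.
Multiplying each by its prior: 2/5 · 0.729 = 0.2916, 2/5 · 0.125 = 0.05, 1/5 · 0.064 = 0.0128; these sum to 0.3544.
The posterior is then P(r = 1 | data) = 0.8228, P(r = 5 | data) = 0.14108, P(r = 6 | data) = 0.036117.
The predictive probability is P(yellow next | data) = (9/10)(0.8228) + (1/2)(0.14108) + (2/5)(0.036117) = 0.82551.

0.8255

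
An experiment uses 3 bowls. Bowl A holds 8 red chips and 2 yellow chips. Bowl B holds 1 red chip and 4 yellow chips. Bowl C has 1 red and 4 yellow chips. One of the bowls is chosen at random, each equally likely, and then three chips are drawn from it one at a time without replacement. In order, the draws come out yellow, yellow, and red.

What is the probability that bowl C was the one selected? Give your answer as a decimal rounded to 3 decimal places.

0.474

The likelihood of the observed sequence under each hypothesis: P(data | bowl A) = (2/10)(1/9)(8/8) = 1/45; P(data | bowl B) = (4/5)(3/4)(1/3) = 1/5; P(data | bowl C) = (4/5)(3/4)(1/3) = 1/5.
Weighting by the prior gives 1/3 · 1/45 = 1/135, 1/3 · 1/5 = 1/15, 1/3 · 1/5 = 1/15; summing to 19/135.
Therefore the posterior P(bowl C | data) = (1/15) / (19/135) = 9/19.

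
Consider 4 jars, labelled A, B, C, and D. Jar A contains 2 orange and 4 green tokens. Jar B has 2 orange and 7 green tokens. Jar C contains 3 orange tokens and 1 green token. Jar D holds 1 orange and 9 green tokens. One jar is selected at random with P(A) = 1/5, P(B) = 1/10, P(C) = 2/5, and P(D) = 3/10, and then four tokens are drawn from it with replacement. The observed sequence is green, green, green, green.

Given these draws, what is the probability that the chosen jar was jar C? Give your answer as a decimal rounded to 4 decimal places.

0.0057

Under each hypothesis, the probability of the observed sequence is: P(data | jar A) = (4/6)(4/6)(4/6)(4/6) = 0.19753; P(data | jar B) = (7/9)(7/9)(7/9)(7/9) = 0.36595; P(data | jar C) = (1/4)(1/4)(1/4)(1/4) = 0.0039062; P(data | jar D) = (9/10)(9/10)(9/10)(9/10) = 0.6561.
The prior-weighted likelihoods are 1/5 · 0.19753 = 0.039506, 1/10 · 0.36595 = 0.036595, 2/5 · 0.0039062 = 0.0015625, 3/10 · 0.6561 = 0.19683; summing to 0.27449.
By Bayes' rule, P(jar C | data) = (0.0015625) / (0.27449) = 0.0056923.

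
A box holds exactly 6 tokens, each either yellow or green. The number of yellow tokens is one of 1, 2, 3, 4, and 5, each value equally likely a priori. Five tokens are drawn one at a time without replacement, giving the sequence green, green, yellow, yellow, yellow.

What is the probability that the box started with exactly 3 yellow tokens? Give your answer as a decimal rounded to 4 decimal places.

Under each hypothesis, the probability of the observed sequence is: P(data | r = 1) = (5/6)(4/5)(1/4)(0/3) = 0; P(data | r = 2) = (4/6)(3/5)(2/4)(1/3)(0/2) = 0; P(data | r = 3) = (3/6)(2/5)(3/4)(2/3)(1/2) = 1/20; P(data | r = 4) = (2/6)(1/5)(4/4)(3/3)(2/2) = 1/15; P(data | r = 5) = (1/6)(0/5) = 0.
Weighting by the prior gives 1/5 · 0 = 0, 1/5 · 0 = 0, 1/5 · 1/20 = 1/100, 1/5 · 1/15 = 1/75, 1/5 · 0 = 0; summing to 7/300.
Therefore the posterior P(r = 3 | data) = (1/100) / (7/300) = 3/7.

0.4286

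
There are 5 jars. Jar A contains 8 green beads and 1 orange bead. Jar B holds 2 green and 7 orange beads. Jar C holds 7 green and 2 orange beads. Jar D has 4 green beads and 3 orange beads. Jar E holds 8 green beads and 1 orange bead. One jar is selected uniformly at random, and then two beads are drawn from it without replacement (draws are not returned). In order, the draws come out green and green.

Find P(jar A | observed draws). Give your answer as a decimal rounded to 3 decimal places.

For each hypothesis, P(data | H) works out to: P(data | jar A) = (8/9)(7/8) = 7/9; P(data | jar B) = (2/9)(1/8) = 1/36; P(data | jar C) = (7/9)(6/8) = 7/12; P(data | jar D) = (4/7)(3/6) = 2/7; P(data | jar E) = (8/9)(7/8) = 7/9.
Weighting by the prior gives 1/5 · 7/9 = 7/45, 1/5 · 1/36 = 1/180, 1/5 · 7/12 = 7/60, 1/5 · 2/7 = 2/35, 1/5 · 7/9 = 7/45; these sum to 103/210.
So P(jar A | data) = (7/45) / (103/210) = 98/309.

0.317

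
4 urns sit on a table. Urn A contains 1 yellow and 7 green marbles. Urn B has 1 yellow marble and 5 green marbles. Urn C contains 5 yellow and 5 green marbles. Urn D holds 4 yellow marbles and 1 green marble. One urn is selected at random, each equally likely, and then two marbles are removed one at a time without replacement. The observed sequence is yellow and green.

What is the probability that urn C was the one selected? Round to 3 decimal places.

0.361

The likelihood of the observed sequence under each hypothesis: P(data | urn A) = (1/8)(7/7) = 0.125; P(data | urn B) = (1/6)(5/5) = 0.16667; P(data | urn C) = (5/10)(5/9) = 0.27778; P(data | urn D) = (4/5)(1/4) = 0.2.
The prior-weighted likelihoods are 1/4 · 0.125 = 0.03125, 1/4 · 0.16667 = 0.041667, 1/4 · 0.27778 = 0.069444, 1/4 · 0.2 = 0.05; summing to 0.19236.
So P(urn C | data) = (0.069444) / (0.19236) = 0.36101.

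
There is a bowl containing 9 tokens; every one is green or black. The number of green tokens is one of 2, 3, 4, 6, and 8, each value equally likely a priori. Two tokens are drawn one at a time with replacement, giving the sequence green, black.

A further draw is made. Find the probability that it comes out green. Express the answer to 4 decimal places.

For each hypothesis, P(data | H) works out to: P(data | r = 2) = (2/9)(7/9) = 14/81; P(data | r = 3) = (3/9)(6/9) = 2/9; P(data | r = 4) = (4/9)(5/9) = 20/81; P(data | r = 6) = (6/9)(3/9) = 2/9; P(data | r = 8) = (8/9)(1/9) = 8/81.
The prior-weighted likelihoods are 1/5 · 14/81 = 14/405, 1/5 · 2/9 = 2/45, 1/5 · 20/81 = 4/81, 1/5 · 2/9 = 2/45, 1/5 · 8/81 = 8/405; these sum to 26/135.
Normalising, the posterior is P(r = 2 | data) = 7/39, P(r = 3 | data) = 3/13, P(r = 4 | data) = 10/39, P(r = 6 | data) = 3/13, P(r = 8 | data) = 4/39.
Averaging over the posterior, P(green next | data) = (2/9)(7/39) + (1/3)(3/13) + (4/9)(10/39) + (2/3)(3/13) + (8/9)(4/39) = 167/351.

0.4758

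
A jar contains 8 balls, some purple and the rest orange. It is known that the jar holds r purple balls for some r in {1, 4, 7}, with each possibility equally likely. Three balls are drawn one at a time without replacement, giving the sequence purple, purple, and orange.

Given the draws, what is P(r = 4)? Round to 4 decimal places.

For each hypothesis, P(data | H) works out to: P(data | r = 1) = (1/8)(0/7) = 0; P(data | r = 4) = (4/8)(3/7)(4/6) = 1/7; P(data | r = 7) = (7/8)(6/7)(1/6) = 1/8.
Weighting by the prior gives 1/3 · 0 = 0, 1/3 · 1/7 = 1/21, 1/3 · 1/8 = 1/24; these sum to 5/56.
By Bayes' rule, P(r = 4 | data) = (1/21) / (5/56) = 8/15.

0.5333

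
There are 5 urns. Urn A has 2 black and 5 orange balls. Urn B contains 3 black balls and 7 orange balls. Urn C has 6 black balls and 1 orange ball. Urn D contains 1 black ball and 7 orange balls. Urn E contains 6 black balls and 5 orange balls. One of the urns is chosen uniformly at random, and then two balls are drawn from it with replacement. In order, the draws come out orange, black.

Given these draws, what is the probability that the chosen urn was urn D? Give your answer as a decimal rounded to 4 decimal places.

0.1224

The likelihood of the observed sequence under each hypothesis: P(data | urn A) = (5/7)(2/7) = 0.20408; P(data | urn B) = (7/10)(3/10) = 0.21; P(data | urn C) = (1/7)(6/7) = 0.12245; P(data | urn D) = (7/8)(1/8) = 0.10938; P(data | urn E) = (5/11)(6/11) = 0.24793.
Multiplying each by its prior: 1/5 · 0.20408 = 0.040816, 1/5 · 0.21 = 0.042, 1/5 · 0.12245 = 0.02449, 1/5 · 0.10938 = 0.021875, 1/5 · 0.24793 = 0.049587; summing to 0.17877.
By Bayes' rule, P(urn D | data) = (0.021875) / (0.17877) = 0.12237.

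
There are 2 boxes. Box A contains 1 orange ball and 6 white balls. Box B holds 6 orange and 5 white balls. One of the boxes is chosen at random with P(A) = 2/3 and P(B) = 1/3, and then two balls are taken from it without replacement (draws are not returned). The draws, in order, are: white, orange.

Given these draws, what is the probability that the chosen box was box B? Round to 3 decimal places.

Under each hypothesis, the probability of the observed sequence is: P(data | box A) = (6/7)(1/6) = 1/7; P(data | box B) = (5/11)(6/10) = 3/11.
The prior-weighted likelihoods are 2/3 · 1/7 = 2/21, 1/3 · 3/11 = 1/11; summing to 43/231.
Hence P(box B | data) = (1/11) / (43/231) = 21/43.

0.488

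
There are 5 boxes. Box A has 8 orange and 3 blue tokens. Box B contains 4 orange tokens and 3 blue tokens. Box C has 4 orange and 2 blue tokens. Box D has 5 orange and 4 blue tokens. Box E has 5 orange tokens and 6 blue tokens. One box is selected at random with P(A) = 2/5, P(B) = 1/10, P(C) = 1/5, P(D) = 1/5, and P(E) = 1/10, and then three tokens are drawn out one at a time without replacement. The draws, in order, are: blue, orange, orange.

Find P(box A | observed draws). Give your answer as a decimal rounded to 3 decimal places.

Compute the likelihood of the observed sequence for each case: P(data | box A) = (3/11)(8/10)(7/9) = 28/165; P(data | box B) = (3/7)(4/6)(3/5) = 6/35; P(data | box C) = (2/6)(4/5)(3/4) = 1/5; P(data | box D) = (4/9)(5/8)(4/7) = 10/63; P(data | box E) = (6/11)(5/10)(4/9) = 4/33.
Weighting by the prior gives 2/5 · 28/165 = 56/825, 1/10 · 6/35 = 3/175, 1/5 · 1/5 = 1/25, 1/5 · 10/63 = 2/63, 1/10 · 4/33 = 2/165; these sum to 38/225.
Therefore the posterior P(box A | data) = (56/825) / (38/225) = 84/209.

0.402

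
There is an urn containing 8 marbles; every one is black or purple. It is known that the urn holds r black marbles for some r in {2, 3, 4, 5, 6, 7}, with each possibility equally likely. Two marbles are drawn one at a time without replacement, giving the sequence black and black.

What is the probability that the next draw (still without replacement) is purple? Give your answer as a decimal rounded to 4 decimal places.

0.3750

Compute the likelihood of the observed sequence for each case: P(data | r = 2) = (2/8)(1/7) = 1/28; P(data | r = 3) = (3/8)(2/7) = 3/28; P(data | r = 4) = (4/8)(3/7) = 3/14; P(data | r = 5) = (5/8)(4/7) = 5/14; P(data | r = 6) = (6/8)(5/7) = 15/28; P(data | r = 7) = (7/8)(6/7) = 3/4.
Multiplying each by its prior: 1/6 · 1/28 = 1/168, 1/6 · 3/28 = 1/56, 1/6 · 3/14 = 1/28, 1/6 · 5/14 = 5/84, 1/6 · 15/28 = 5/56, 1/6 · 3/4 = 1/8; with total 1/3.
Dividing through by the total gives posterior P(r = 2 | data) = 1/56, P(r = 3 | data) = 3/56, P(r = 4 | data) = 3/28, P(r = 5 | data) = 5/28, P(r = 6 | data) = 15/56, P(r = 7 | data) = 3/8.
So P(purple next | data) = Σ P(purple next | H) P(H | data) = (1)(1/56) + (5/6)(3/56) + (2/3)(3/28) + (1/2)(5/28) + (1/3)(15/56) + (1/6)(3/8) = 3/8.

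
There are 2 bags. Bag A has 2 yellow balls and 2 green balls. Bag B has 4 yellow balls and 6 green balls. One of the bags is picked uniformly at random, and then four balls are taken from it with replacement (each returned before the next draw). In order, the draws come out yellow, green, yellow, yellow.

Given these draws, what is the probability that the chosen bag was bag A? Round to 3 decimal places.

0.619

For each hypothesis, P(data | H) works out to: P(data | bag A) = (2/4)(2/4)(2/4)(2/4) = 0.0625; P(data | bag B) = (4/10)(6/10)(4/10)(4/10) = 0.0384.
The prior-weighted likelihoods are 1/2 · 0.0625 = 0.03125, 1/2 · 0.0384 = 0.0192; these sum to 0.05045.
Therefore the posterior P(bag A | data) = (0.03125) / (0.05045) = 0.61943.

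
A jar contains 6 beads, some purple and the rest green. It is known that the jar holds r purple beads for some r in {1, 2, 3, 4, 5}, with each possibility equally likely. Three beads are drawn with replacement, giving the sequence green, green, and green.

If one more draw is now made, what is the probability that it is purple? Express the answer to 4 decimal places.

0.2748

For each hypothesis, P(data | H) works out to: P(data | r = 1) = (5/6)(5/6)(5/6) = 0.5787; P(data | r = 2) = (4/6)(4/6)(4/6) = 0.2963; P(data | r = 3) = (3/6)(3/6)(3/6) = 0.125; P(data | r = 4) = (2/6)(2/6)(2/6) = 0.037037; P(data | r = 5) = (1/6)(1/6)(1/6) = 0.0046296.
Multiplying each by its prior: 1/5 · 0.5787 = 0.11574, 1/5 · 0.2963 = 0.059259, 1/5 · 0.125 = 0.025, 1/5 · 0.037037 = 0.0074074, 1/5 · 0.0046296 = 0.00092593; with total 0.20833.
The posterior is then P(r = 1 | data) = 0.55556, P(r = 2 | data) = 0.28444, P(r = 3 | data) = 0.12, P(r = 4 | data) = 0.035556, P(r = 5 | data) = 0.0044444.
The predictive probability is P(purple next | data) = (1/6)(0.55556) + (1/3)(0.28444) + (1/2)(0.12) + (2/3)(0.035556) + (5/6)(0.0044444) = 0.27481.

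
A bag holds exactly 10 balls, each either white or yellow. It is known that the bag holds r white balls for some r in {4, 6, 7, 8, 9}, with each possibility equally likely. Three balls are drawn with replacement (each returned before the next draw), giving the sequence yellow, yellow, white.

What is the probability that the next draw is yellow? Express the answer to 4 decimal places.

0.4390

Compute the likelihood of the observed sequence for each case: P(data | r = 4) = (6/10)(6/10)(4/10) = 0.144; P(data | r = 6) = (4/10)(4/10)(6/10) = 0.096; P(data | r = 7) = (3/10)(3/10)(7/10) = 0.063; P(data | r = 8) = (2/10)(2/10)(8/10) = 0.032; P(data | r = 9) = (1/10)(1/10)(9/10) = 0.009.
Multiplying each by its prior: 1/5 · 0.144 = 0.0288, 1/5 · 0.096 = 0.0192, 1/5 · 0.063 = 0.0126, 1/5 · 0.032 = 0.0064, 1/5 · 0.009 = 0.0018; with total 0.0688.
Dividing through by the total gives posterior P(r = 4 | data) = 0.4186, P(r = 6 | data) = 0.27907, P(r = 7 | data) = 0.18314, P(r = 8 | data) = 0.093023, P(r = 9 | data) = 0.026163.
Averaging over the posterior, P(yellow next | data) = (3/5)(0.4186) + (2/5)(0.27907) + (3/10)(0.18314) + (1/5)(0.093023) + (1/10)(0.026163) = 0.43895.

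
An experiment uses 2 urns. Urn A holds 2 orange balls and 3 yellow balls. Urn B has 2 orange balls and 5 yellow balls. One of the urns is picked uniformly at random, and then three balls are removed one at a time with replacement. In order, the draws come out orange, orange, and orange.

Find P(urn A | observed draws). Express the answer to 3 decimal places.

0.733

Under each hypothesis, the probability of the observed sequence is: P(data | urn A) = (2/5)(2/5)(2/5) = 0.064; P(data | urn B) = (2/7)(2/7)(2/7) = 0.023324.
Weighting by the prior gives 1/2 · 0.064 = 0.032, 1/2 · 0.023324 = 0.011662; summing to 0.043662.
So P(urn A | data) = (0.032) / (0.043662) = 0.73291.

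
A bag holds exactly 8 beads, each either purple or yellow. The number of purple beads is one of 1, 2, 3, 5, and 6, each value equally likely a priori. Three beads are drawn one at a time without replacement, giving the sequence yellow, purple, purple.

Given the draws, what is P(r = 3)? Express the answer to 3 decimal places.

The likelihood of the observed sequence under each hypothesis: P(data | r = 1) = (7/8)(1/7)(0/6) = 0; P(data | r = 2) = (6/8)(2/7)(1/6) = 1/28; P(data | r = 3) = (5/8)(3/7)(2/6) = 5/56; P(data | r = 5) = (3/8)(5/7)(4/6) = 5/28; P(data | r = 6) = (2/8)(6/7)(5/6) = 5/28.
Weighting by the prior gives 1/5 · 0 = 0, 1/5 · 1/28 = 1/140, 1/5 · 5/56 = 1/56, 1/5 · 5/28 = 1/28, 1/5 · 5/28 = 1/28; with total 27/280.
Therefore the posterior P(r = 3 | data) = (1/56) / (27/280) = 5/27.

0.185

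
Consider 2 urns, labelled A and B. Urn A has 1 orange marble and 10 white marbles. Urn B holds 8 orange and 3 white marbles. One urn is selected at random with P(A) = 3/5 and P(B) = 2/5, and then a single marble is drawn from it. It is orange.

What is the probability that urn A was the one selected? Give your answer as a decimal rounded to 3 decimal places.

For each hypothesis, P(data | H) works out to: P(data | urn A) = (1/11) = 1/11; P(data | urn B) = (8/11) = 8/11.
Weighting by the prior gives 3/5 · 1/11 = 3/55, 2/5 · 8/11 = 16/55; summing to 19/55.
Hence P(urn A | data) = (3/55) / (19/55) = 3/19.

0.158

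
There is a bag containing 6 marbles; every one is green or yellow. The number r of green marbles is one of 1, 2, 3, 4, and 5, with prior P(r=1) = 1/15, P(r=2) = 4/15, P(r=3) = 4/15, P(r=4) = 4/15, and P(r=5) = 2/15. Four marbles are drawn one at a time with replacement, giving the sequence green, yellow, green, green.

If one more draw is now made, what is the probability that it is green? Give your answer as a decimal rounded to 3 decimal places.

Compute the likelihood of the observed sequence for each case: P(data | r = 1) = (1/6)(5/6)(1/6)(1/6) = 0.003858; P(data | r = 2) = (2/6)(4/6)(2/6)(2/6) = 0.024691; P(data | r = 3) = (3/6)(3/6)(3/6)(3/6) = 0.0625; P(data | r = 4) = (4/6)(2/6)(4/6)(4/6) = 0.098765; P(data | r = 5) = (5/6)(1/6)(5/6)(5/6) = 0.096451.
The prior-weighted likelihoods are 1/15 · 0.003858 = 0.0002572, 4/15 · 0.024691 = 0.0065844, 4/15 · 0.0625 = 0.016667, 4/15 · 0.098765 = 0.026337, 2/15 · 0.096451 = 0.01286; with total 0.062706.
The posterior is then P(r = 1 | data) = 0.0041017, P(r = 2 | data) = 0.105, P(r = 3 | data) = 0.26579, P(r = 4 | data) = 0.42002, P(r = 5 | data) = 0.20509.
So P(green next | data) = Σ P(green next | H) P(H | data) = (1/6)(0.0041017) + (1/3)(0.105) + (1/2)(0.26579) + (2/3)(0.42002) + (5/6)(0.20509) = 0.6195.

0.619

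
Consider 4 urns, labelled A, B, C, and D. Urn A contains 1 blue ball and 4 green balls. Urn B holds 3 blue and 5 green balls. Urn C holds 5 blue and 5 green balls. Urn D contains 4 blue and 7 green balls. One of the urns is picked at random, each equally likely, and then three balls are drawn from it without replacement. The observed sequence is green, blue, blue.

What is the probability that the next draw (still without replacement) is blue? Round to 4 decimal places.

0.3150

The likelihood of the observed sequence under each hypothesis: P(data | urn A) = (4/5)(1/4)(0/3) = 0; P(data | urn B) = (5/8)(3/7)(2/6) = 0.089286; P(data | urn C) = (5/10)(5/9)(4/8) = 0.13889; P(data | urn D) = (7/11)(4/10)(3/9) = 0.084848.
Weighting by the prior gives 1/4 · 0 = 0, 1/4 · 0.089286 = 0.022321, 1/4 · 0.13889 = 0.034722, 1/4 · 0.084848 = 0.021212; these sum to 0.078256.
Dividing through by the total gives posterior P(urn A | data) = 0, P(urn B | data) = 0.28524, P(urn C | data) = 0.4437, P(urn D | data) = 0.27106.
So P(blue next | data) = Σ P(blue next | H) P(H | data) = (1/5)(0.28524) + (3/7)(0.4437) + (1/4)(0.27106) = 0.31497.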